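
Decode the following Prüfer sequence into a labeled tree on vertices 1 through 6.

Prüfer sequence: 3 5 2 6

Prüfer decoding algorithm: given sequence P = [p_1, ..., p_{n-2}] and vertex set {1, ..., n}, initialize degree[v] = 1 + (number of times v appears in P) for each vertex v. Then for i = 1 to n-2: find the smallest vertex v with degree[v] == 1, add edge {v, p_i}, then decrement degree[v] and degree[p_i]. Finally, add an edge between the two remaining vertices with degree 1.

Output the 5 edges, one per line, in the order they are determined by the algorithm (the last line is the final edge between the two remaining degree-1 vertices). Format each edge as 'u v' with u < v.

Answer: 1 3
3 5
2 4
2 6
5 6

Derivation:
Initial degrees: {1:1, 2:2, 3:2, 4:1, 5:2, 6:2}
Step 1: smallest deg-1 vertex = 1, p_1 = 3. Add edge {1,3}. Now deg[1]=0, deg[3]=1.
Step 2: smallest deg-1 vertex = 3, p_2 = 5. Add edge {3,5}. Now deg[3]=0, deg[5]=1.
Step 3: smallest deg-1 vertex = 4, p_3 = 2. Add edge {2,4}. Now deg[4]=0, deg[2]=1.
Step 4: smallest deg-1 vertex = 2, p_4 = 6. Add edge {2,6}. Now deg[2]=0, deg[6]=1.
Final: two remaining deg-1 vertices are 5, 6. Add edge {5,6}.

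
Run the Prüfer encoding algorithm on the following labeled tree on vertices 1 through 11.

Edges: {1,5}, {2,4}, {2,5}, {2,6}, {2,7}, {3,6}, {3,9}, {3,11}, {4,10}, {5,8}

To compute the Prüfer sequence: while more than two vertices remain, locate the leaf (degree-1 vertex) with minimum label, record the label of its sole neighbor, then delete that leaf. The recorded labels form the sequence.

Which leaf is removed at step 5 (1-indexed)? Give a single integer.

Answer: 9

Derivation:
Step 1: current leaves = {1,7,8,9,10,11}. Remove leaf 1 (neighbor: 5).
Step 2: current leaves = {7,8,9,10,11}. Remove leaf 7 (neighbor: 2).
Step 3: current leaves = {8,9,10,11}. Remove leaf 8 (neighbor: 5).
Step 4: current leaves = {5,9,10,11}. Remove leaf 5 (neighbor: 2).
Step 5: current leaves = {9,10,11}. Remove leaf 9 (neighbor: 3).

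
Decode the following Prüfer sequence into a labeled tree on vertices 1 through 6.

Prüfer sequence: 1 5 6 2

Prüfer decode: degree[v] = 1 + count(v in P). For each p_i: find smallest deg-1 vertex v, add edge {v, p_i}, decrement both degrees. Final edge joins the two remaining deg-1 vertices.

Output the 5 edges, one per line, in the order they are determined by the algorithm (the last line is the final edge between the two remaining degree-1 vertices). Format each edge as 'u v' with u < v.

Answer: 1 3
1 5
4 6
2 5
2 6

Derivation:
Initial degrees: {1:2, 2:2, 3:1, 4:1, 5:2, 6:2}
Step 1: smallest deg-1 vertex = 3, p_1 = 1. Add edge {1,3}. Now deg[3]=0, deg[1]=1.
Step 2: smallest deg-1 vertex = 1, p_2 = 5. Add edge {1,5}. Now deg[1]=0, deg[5]=1.
Step 3: smallest deg-1 vertex = 4, p_3 = 6. Add edge {4,6}. Now deg[4]=0, deg[6]=1.
Step 4: smallest deg-1 vertex = 5, p_4 = 2. Add edge {2,5}. Now deg[5]=0, deg[2]=1.
Final: two remaining deg-1 vertices are 2, 6. Add edge {2,6}.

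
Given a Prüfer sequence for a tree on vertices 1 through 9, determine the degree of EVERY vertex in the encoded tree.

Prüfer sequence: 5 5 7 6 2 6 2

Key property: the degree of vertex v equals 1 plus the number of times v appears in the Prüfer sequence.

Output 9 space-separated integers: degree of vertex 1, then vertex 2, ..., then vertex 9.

p_1 = 5: count[5] becomes 1
p_2 = 5: count[5] becomes 2
p_3 = 7: count[7] becomes 1
p_4 = 6: count[6] becomes 1
p_5 = 2: count[2] becomes 1
p_6 = 6: count[6] becomes 2
p_7 = 2: count[2] becomes 2
Degrees (1 + count): deg[1]=1+0=1, deg[2]=1+2=3, deg[3]=1+0=1, deg[4]=1+0=1, deg[5]=1+2=3, deg[6]=1+2=3, deg[7]=1+1=2, deg[8]=1+0=1, deg[9]=1+0=1

Answer: 1 3 1 1 3 3 2 1 1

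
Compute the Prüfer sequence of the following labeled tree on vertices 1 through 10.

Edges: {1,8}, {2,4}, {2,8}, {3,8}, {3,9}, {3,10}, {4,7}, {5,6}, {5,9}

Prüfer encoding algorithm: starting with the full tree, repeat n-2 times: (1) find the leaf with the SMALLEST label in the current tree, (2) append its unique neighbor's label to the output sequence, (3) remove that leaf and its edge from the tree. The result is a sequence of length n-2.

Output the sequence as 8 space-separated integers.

Answer: 8 5 9 4 2 8 3 3

Derivation:
Step 1: leaves = {1,6,7,10}. Remove smallest leaf 1, emit neighbor 8.
Step 2: leaves = {6,7,10}. Remove smallest leaf 6, emit neighbor 5.
Step 3: leaves = {5,7,10}. Remove smallest leaf 5, emit neighbor 9.
Step 4: leaves = {7,9,10}. Remove smallest leaf 7, emit neighbor 4.
Step 5: leaves = {4,9,10}. Remove smallest leaf 4, emit neighbor 2.
Step 6: leaves = {2,9,10}. Remove smallest leaf 2, emit neighbor 8.
Step 7: leaves = {8,9,10}. Remove smallest leaf 8, emit neighbor 3.
Step 8: leaves = {9,10}. Remove smallest leaf 9, emit neighbor 3.
Done: 2 vertices remain (3, 10). Sequence = [8 5 9 4 2 8 3 3]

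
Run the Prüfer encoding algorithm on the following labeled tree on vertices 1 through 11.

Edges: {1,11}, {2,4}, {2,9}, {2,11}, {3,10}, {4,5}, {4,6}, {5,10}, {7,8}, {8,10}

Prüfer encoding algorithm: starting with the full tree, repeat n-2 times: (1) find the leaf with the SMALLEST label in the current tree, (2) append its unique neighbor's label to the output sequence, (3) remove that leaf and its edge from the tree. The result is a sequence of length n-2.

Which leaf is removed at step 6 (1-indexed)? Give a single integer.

Answer: 9

Derivation:
Step 1: current leaves = {1,3,6,7,9}. Remove leaf 1 (neighbor: 11).
Step 2: current leaves = {3,6,7,9,11}. Remove leaf 3 (neighbor: 10).
Step 3: current leaves = {6,7,9,11}. Remove leaf 6 (neighbor: 4).
Step 4: current leaves = {7,9,11}. Remove leaf 7 (neighbor: 8).
Step 5: current leaves = {8,9,11}. Remove leaf 8 (neighbor: 10).
Step 6: current leaves = {9,10,11}. Remove leaf 9 (neighbor: 2).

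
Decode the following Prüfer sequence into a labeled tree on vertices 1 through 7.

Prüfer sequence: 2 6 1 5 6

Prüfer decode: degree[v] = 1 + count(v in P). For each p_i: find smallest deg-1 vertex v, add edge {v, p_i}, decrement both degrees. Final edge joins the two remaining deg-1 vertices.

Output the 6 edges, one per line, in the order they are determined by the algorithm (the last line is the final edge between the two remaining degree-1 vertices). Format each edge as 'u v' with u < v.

Initial degrees: {1:2, 2:2, 3:1, 4:1, 5:2, 6:3, 7:1}
Step 1: smallest deg-1 vertex = 3, p_1 = 2. Add edge {2,3}. Now deg[3]=0, deg[2]=1.
Step 2: smallest deg-1 vertex = 2, p_2 = 6. Add edge {2,6}. Now deg[2]=0, deg[6]=2.
Step 3: smallest deg-1 vertex = 4, p_3 = 1. Add edge {1,4}. Now deg[4]=0, deg[1]=1.
Step 4: smallest deg-1 vertex = 1, p_4 = 5. Add edge {1,5}. Now deg[1]=0, deg[5]=1.
Step 5: smallest deg-1 vertex = 5, p_5 = 6. Add edge {5,6}. Now deg[5]=0, deg[6]=1.
Final: two remaining deg-1 vertices are 6, 7. Add edge {6,7}.

Answer: 2 3
2 6
1 4
1 5
5 6
6 7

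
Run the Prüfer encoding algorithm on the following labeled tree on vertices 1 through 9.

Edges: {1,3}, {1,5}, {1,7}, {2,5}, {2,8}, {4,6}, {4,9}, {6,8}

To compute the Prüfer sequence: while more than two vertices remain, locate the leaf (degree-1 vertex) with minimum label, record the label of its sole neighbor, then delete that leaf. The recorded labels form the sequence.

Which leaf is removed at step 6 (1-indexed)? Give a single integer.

Answer: 8

Derivation:
Step 1: current leaves = {3,7,9}. Remove leaf 3 (neighbor: 1).
Step 2: current leaves = {7,9}. Remove leaf 7 (neighbor: 1).
Step 3: current leaves = {1,9}. Remove leaf 1 (neighbor: 5).
Step 4: current leaves = {5,9}. Remove leaf 5 (neighbor: 2).
Step 5: current leaves = {2,9}. Remove leaf 2 (neighbor: 8).
Step 6: current leaves = {8,9}. Remove leaf 8 (neighbor: 6).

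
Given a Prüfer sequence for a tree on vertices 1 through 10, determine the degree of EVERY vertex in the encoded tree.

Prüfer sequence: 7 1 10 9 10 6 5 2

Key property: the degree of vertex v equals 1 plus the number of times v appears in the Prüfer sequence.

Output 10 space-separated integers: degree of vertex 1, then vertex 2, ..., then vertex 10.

Answer: 2 2 1 1 2 2 2 1 2 3

Derivation:
p_1 = 7: count[7] becomes 1
p_2 = 1: count[1] becomes 1
p_3 = 10: count[10] becomes 1
p_4 = 9: count[9] becomes 1
p_5 = 10: count[10] becomes 2
p_6 = 6: count[6] becomes 1
p_7 = 5: count[5] becomes 1
p_8 = 2: count[2] becomes 1
Degrees (1 + count): deg[1]=1+1=2, deg[2]=1+1=2, deg[3]=1+0=1, deg[4]=1+0=1, deg[5]=1+1=2, deg[6]=1+1=2, deg[7]=1+1=2, deg[8]=1+0=1, deg[9]=1+1=2, deg[10]=1+2=3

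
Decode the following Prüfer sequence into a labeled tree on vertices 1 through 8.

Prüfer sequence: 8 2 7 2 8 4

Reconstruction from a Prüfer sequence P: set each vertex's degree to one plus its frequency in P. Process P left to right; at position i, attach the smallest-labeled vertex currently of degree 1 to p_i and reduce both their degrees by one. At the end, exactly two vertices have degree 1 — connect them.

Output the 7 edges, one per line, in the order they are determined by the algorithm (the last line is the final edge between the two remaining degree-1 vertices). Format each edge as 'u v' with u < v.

Initial degrees: {1:1, 2:3, 3:1, 4:2, 5:1, 6:1, 7:2, 8:3}
Step 1: smallest deg-1 vertex = 1, p_1 = 8. Add edge {1,8}. Now deg[1]=0, deg[8]=2.
Step 2: smallest deg-1 vertex = 3, p_2 = 2. Add edge {2,3}. Now deg[3]=0, deg[2]=2.
Step 3: smallest deg-1 vertex = 5, p_3 = 7. Add edge {5,7}. Now deg[5]=0, deg[7]=1.
Step 4: smallest deg-1 vertex = 6, p_4 = 2. Add edge {2,6}. Now deg[6]=0, deg[2]=1.
Step 5: smallest deg-1 vertex = 2, p_5 = 8. Add edge {2,8}. Now deg[2]=0, deg[8]=1.
Step 6: smallest deg-1 vertex = 7, p_6 = 4. Add edge {4,7}. Now deg[7]=0, deg[4]=1.
Final: two remaining deg-1 vertices are 4, 8. Add edge {4,8}.

Answer: 1 8
2 3
5 7
2 6
2 8
4 7
4 8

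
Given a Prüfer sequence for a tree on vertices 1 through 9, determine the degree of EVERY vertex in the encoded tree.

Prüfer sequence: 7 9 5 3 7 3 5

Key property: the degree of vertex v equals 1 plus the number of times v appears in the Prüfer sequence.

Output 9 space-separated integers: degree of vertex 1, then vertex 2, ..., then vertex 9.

p_1 = 7: count[7] becomes 1
p_2 = 9: count[9] becomes 1
p_3 = 5: count[5] becomes 1
p_4 = 3: count[3] becomes 1
p_5 = 7: count[7] becomes 2
p_6 = 3: count[3] becomes 2
p_7 = 5: count[5] becomes 2
Degrees (1 + count): deg[1]=1+0=1, deg[2]=1+0=1, deg[3]=1+2=3, deg[4]=1+0=1, deg[5]=1+2=3, deg[6]=1+0=1, deg[7]=1+2=3, deg[8]=1+0=1, deg[9]=1+1=2

Answer: 1 1 3 1 3 1 3 1 2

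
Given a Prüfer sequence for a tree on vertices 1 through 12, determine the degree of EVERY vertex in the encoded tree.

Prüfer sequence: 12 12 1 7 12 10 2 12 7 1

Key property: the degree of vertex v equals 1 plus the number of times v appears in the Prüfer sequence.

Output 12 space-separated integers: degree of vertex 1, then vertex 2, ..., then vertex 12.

p_1 = 12: count[12] becomes 1
p_2 = 12: count[12] becomes 2
p_3 = 1: count[1] becomes 1
p_4 = 7: count[7] becomes 1
p_5 = 12: count[12] becomes 3
p_6 = 10: count[10] becomes 1
p_7 = 2: count[2] becomes 1
p_8 = 12: count[12] becomes 4
p_9 = 7: count[7] becomes 2
p_10 = 1: count[1] becomes 2
Degrees (1 + count): deg[1]=1+2=3, deg[2]=1+1=2, deg[3]=1+0=1, deg[4]=1+0=1, deg[5]=1+0=1, deg[6]=1+0=1, deg[7]=1+2=3, deg[8]=1+0=1, deg[9]=1+0=1, deg[10]=1+1=2, deg[11]=1+0=1, deg[12]=1+4=5

Answer: 3 2 1 1 1 1 3 1 1 2 1 5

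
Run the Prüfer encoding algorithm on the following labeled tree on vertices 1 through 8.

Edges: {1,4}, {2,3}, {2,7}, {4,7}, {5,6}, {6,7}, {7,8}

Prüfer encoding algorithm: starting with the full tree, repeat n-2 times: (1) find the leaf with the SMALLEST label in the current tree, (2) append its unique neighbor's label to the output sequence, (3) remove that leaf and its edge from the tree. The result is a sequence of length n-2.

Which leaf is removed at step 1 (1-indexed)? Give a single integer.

Step 1: current leaves = {1,3,5,8}. Remove leaf 1 (neighbor: 4).

Answer: 1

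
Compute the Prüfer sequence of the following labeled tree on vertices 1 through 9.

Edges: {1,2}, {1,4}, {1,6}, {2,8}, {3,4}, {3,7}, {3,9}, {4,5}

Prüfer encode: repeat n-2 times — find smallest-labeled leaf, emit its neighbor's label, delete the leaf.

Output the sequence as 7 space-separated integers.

Answer: 4 1 3 2 1 4 3

Derivation:
Step 1: leaves = {5,6,7,8,9}. Remove smallest leaf 5, emit neighbor 4.
Step 2: leaves = {6,7,8,9}. Remove smallest leaf 6, emit neighbor 1.
Step 3: leaves = {7,8,9}. Remove smallest leaf 7, emit neighbor 3.
Step 4: leaves = {8,9}. Remove smallest leaf 8, emit neighbor 2.
Step 5: leaves = {2,9}. Remove smallest leaf 2, emit neighbor 1.
Step 6: leaves = {1,9}. Remove smallest leaf 1, emit neighbor 4.
Step 7: leaves = {4,9}. Remove smallest leaf 4, emit neighbor 3.
Done: 2 vertices remain (3, 9). Sequence = [4 1 3 2 1 4 3]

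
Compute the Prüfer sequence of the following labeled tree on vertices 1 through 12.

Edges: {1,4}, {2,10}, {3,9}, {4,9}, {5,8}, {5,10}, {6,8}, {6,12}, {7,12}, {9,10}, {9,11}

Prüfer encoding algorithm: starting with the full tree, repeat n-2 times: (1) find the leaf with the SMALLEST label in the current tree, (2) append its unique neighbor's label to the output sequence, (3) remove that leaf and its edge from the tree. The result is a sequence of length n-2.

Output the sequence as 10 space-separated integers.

Step 1: leaves = {1,2,3,7,11}. Remove smallest leaf 1, emit neighbor 4.
Step 2: leaves = {2,3,4,7,11}. Remove smallest leaf 2, emit neighbor 10.
Step 3: leaves = {3,4,7,11}. Remove smallest leaf 3, emit neighbor 9.
Step 4: leaves = {4,7,11}. Remove smallest leaf 4, emit neighbor 9.
Step 5: leaves = {7,11}. Remove smallest leaf 7, emit neighbor 12.
Step 6: leaves = {11,12}. Remove smallest leaf 11, emit neighbor 9.
Step 7: leaves = {9,12}. Remove smallest leaf 9, emit neighbor 10.
Step 8: leaves = {10,12}. Remove smallest leaf 10, emit neighbor 5.
Step 9: leaves = {5,12}. Remove smallest leaf 5, emit neighbor 8.
Step 10: leaves = {8,12}. Remove smallest leaf 8, emit neighbor 6.
Done: 2 vertices remain (6, 12). Sequence = [4 10 9 9 12 9 10 5 8 6]

Answer: 4 10 9 9 12 9 10 5 8 6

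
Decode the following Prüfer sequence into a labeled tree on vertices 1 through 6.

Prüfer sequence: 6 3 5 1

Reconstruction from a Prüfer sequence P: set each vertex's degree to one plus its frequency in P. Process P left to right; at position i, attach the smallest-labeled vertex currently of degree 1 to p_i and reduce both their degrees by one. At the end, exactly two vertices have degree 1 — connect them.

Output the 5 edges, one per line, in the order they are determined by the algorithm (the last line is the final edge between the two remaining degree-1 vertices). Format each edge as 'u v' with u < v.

Initial degrees: {1:2, 2:1, 3:2, 4:1, 5:2, 6:2}
Step 1: smallest deg-1 vertex = 2, p_1 = 6. Add edge {2,6}. Now deg[2]=0, deg[6]=1.
Step 2: smallest deg-1 vertex = 4, p_2 = 3. Add edge {3,4}. Now deg[4]=0, deg[3]=1.
Step 3: smallest deg-1 vertex = 3, p_3 = 5. Add edge {3,5}. Now deg[3]=0, deg[5]=1.
Step 4: smallest deg-1 vertex = 5, p_4 = 1. Add edge {1,5}. Now deg[5]=0, deg[1]=1.
Final: two remaining deg-1 vertices are 1, 6. Add edge {1,6}.

Answer: 2 6
3 4
3 5
1 5
1 6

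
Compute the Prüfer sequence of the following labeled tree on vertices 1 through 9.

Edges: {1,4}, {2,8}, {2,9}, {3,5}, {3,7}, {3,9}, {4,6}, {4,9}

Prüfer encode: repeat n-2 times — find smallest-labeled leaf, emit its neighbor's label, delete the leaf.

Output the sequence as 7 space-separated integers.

Answer: 4 3 4 9 3 9 2

Derivation:
Step 1: leaves = {1,5,6,7,8}. Remove smallest leaf 1, emit neighbor 4.
Step 2: leaves = {5,6,7,8}. Remove smallest leaf 5, emit neighbor 3.
Step 3: leaves = {6,7,8}. Remove smallest leaf 6, emit neighbor 4.
Step 4: leaves = {4,7,8}. Remove smallest leaf 4, emit neighbor 9.
Step 5: leaves = {7,8}. Remove smallest leaf 7, emit neighbor 3.
Step 6: leaves = {3,8}. Remove smallest leaf 3, emit neighbor 9.
Step 7: leaves = {8,9}. Remove smallest leaf 8, emit neighbor 2.
Done: 2 vertices remain (2, 9). Sequence = [4 3 4 9 3 9 2]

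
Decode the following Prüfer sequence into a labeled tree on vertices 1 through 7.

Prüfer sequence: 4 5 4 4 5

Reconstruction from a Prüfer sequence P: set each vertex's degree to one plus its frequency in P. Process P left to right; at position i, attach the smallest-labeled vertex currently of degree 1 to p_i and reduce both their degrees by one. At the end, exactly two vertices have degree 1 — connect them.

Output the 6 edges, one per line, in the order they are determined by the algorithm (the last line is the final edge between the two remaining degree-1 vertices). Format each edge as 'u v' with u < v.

Answer: 1 4
2 5
3 4
4 6
4 5
5 7

Derivation:
Initial degrees: {1:1, 2:1, 3:1, 4:4, 5:3, 6:1, 7:1}
Step 1: smallest deg-1 vertex = 1, p_1 = 4. Add edge {1,4}. Now deg[1]=0, deg[4]=3.
Step 2: smallest deg-1 vertex = 2, p_2 = 5. Add edge {2,5}. Now deg[2]=0, deg[5]=2.
Step 3: smallest deg-1 vertex = 3, p_3 = 4. Add edge {3,4}. Now deg[3]=0, deg[4]=2.
Step 4: smallest deg-1 vertex = 6, p_4 = 4. Add edge {4,6}. Now deg[6]=0, deg[4]=1.
Step 5: smallest deg-1 vertex = 4, p_5 = 5. Add edge {4,5}. Now deg[4]=0, deg[5]=1.
Final: two remaining deg-1 vertices are 5, 7. Add edge {5,7}.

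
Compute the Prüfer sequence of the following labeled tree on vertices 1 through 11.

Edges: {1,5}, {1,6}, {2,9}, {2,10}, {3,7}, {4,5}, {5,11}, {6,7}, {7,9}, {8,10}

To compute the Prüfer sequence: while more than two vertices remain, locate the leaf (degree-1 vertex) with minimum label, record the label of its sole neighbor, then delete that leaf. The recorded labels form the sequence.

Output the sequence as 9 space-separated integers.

Answer: 7 5 10 2 9 7 6 1 5

Derivation:
Step 1: leaves = {3,4,8,11}. Remove smallest leaf 3, emit neighbor 7.
Step 2: leaves = {4,8,11}. Remove smallest leaf 4, emit neighbor 5.
Step 3: leaves = {8,11}. Remove smallest leaf 8, emit neighbor 10.
Step 4: leaves = {10,11}. Remove smallest leaf 10, emit neighbor 2.
Step 5: leaves = {2,11}. Remove smallest leaf 2, emit neighbor 9.
Step 6: leaves = {9,11}. Remove smallest leaf 9, emit neighbor 7.
Step 7: leaves = {7,11}. Remove smallest leaf 7, emit neighbor 6.
Step 8: leaves = {6,11}. Remove smallest leaf 6, emit neighbor 1.
Step 9: leaves = {1,11}. Remove smallest leaf 1, emit neighbor 5.
Done: 2 vertices remain (5, 11). Sequence = [7 5 10 2 9 7 6 1 5]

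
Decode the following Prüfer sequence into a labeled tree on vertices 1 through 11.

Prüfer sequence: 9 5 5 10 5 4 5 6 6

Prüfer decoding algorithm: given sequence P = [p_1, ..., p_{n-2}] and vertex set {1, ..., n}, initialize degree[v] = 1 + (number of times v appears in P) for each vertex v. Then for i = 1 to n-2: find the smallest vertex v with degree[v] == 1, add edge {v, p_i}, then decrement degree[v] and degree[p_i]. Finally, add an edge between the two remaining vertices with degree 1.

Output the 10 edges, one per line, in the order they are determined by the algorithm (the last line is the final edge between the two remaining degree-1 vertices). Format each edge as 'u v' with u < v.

Initial degrees: {1:1, 2:1, 3:1, 4:2, 5:5, 6:3, 7:1, 8:1, 9:2, 10:2, 11:1}
Step 1: smallest deg-1 vertex = 1, p_1 = 9. Add edge {1,9}. Now deg[1]=0, deg[9]=1.
Step 2: smallest deg-1 vertex = 2, p_2 = 5. Add edge {2,5}. Now deg[2]=0, deg[5]=4.
Step 3: smallest deg-1 vertex = 3, p_3 = 5. Add edge {3,5}. Now deg[3]=0, deg[5]=3.
Step 4: smallest deg-1 vertex = 7, p_4 = 10. Add edge {7,10}. Now deg[7]=0, deg[10]=1.
Step 5: smallest deg-1 vertex = 8, p_5 = 5. Add edge {5,8}. Now deg[8]=0, deg[5]=2.
Step 6: smallest deg-1 vertex = 9, p_6 = 4. Add edge {4,9}. Now deg[9]=0, deg[4]=1.
Step 7: smallest deg-1 vertex = 4, p_7 = 5. Add edge {4,5}. Now deg[4]=0, deg[5]=1.
Step 8: smallest deg-1 vertex = 5, p_8 = 6. Add edge {5,6}. Now deg[5]=0, deg[6]=2.
Step 9: smallest deg-1 vertex = 10, p_9 = 6. Add edge {6,10}. Now deg[10]=0, deg[6]=1.
Final: two remaining deg-1 vertices are 6, 11. Add edge {6,11}.

Answer: 1 9
2 5
3 5
7 10
5 8
4 9
4 5
5 6
6 10
6 11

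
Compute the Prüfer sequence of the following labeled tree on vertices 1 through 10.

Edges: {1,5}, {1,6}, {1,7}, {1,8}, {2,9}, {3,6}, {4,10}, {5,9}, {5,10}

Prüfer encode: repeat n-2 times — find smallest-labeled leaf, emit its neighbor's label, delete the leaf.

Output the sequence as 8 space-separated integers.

Answer: 9 6 10 1 1 1 5 5

Derivation:
Step 1: leaves = {2,3,4,7,8}. Remove smallest leaf 2, emit neighbor 9.
Step 2: leaves = {3,4,7,8,9}. Remove smallest leaf 3, emit neighbor 6.
Step 3: leaves = {4,6,7,8,9}. Remove smallest leaf 4, emit neighbor 10.
Step 4: leaves = {6,7,8,9,10}. Remove smallest leaf 6, emit neighbor 1.
Step 5: leaves = {7,8,9,10}. Remove smallest leaf 7, emit neighbor 1.
Step 6: leaves = {8,9,10}. Remove smallest leaf 8, emit neighbor 1.
Step 7: leaves = {1,9,10}. Remove smallest leaf 1, emit neighbor 5.
Step 8: leaves = {9,10}. Remove smallest leaf 9, emit neighbor 5.
Done: 2 vertices remain (5, 10). Sequence = [9 6 10 1 1 1 5 5]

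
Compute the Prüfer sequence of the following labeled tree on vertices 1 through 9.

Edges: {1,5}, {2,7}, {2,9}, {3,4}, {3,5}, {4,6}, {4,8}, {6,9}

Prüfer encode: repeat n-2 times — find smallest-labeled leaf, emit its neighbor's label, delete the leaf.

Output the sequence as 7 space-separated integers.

Answer: 5 3 4 2 9 4 6

Derivation:
Step 1: leaves = {1,7,8}. Remove smallest leaf 1, emit neighbor 5.
Step 2: leaves = {5,7,8}. Remove smallest leaf 5, emit neighbor 3.
Step 3: leaves = {3,7,8}. Remove smallest leaf 3, emit neighbor 4.
Step 4: leaves = {7,8}. Remove smallest leaf 7, emit neighbor 2.
Step 5: leaves = {2,8}. Remove smallest leaf 2, emit neighbor 9.
Step 6: leaves = {8,9}. Remove smallest leaf 8, emit neighbor 4.
Step 7: leaves = {4,9}. Remove smallest leaf 4, emit neighbor 6.
Done: 2 vertices remain (6, 9). Sequence = [5 3 4 2 9 4 6]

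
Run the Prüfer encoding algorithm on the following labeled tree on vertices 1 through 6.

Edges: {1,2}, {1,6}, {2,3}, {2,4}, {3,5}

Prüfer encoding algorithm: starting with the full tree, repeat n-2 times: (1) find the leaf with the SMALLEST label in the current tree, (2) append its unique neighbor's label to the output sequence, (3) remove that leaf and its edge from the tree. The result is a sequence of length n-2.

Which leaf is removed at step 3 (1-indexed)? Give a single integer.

Answer: 3

Derivation:
Step 1: current leaves = {4,5,6}. Remove leaf 4 (neighbor: 2).
Step 2: current leaves = {5,6}. Remove leaf 5 (neighbor: 3).
Step 3: current leaves = {3,6}. Remove leaf 3 (neighbor: 2).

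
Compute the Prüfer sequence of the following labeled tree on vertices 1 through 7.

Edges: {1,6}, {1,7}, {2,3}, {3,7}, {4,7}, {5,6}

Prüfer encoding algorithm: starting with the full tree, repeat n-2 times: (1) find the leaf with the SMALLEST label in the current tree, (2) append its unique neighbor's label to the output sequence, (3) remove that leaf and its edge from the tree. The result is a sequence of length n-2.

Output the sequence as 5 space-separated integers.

Step 1: leaves = {2,4,5}. Remove smallest leaf 2, emit neighbor 3.
Step 2: leaves = {3,4,5}. Remove smallest leaf 3, emit neighbor 7.
Step 3: leaves = {4,5}. Remove smallest leaf 4, emit neighbor 7.
Step 4: leaves = {5,7}. Remove smallest leaf 5, emit neighbor 6.
Step 5: leaves = {6,7}. Remove smallest leaf 6, emit neighbor 1.
Done: 2 vertices remain (1, 7). Sequence = [3 7 7 6 1]

Answer: 3 7 7 6 1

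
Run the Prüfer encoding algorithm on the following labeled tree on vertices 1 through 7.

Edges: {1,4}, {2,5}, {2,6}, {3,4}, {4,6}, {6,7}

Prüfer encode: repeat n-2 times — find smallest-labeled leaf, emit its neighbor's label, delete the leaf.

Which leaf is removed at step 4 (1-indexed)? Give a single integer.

Step 1: current leaves = {1,3,5,7}. Remove leaf 1 (neighbor: 4).
Step 2: current leaves = {3,5,7}. Remove leaf 3 (neighbor: 4).
Step 3: current leaves = {4,5,7}. Remove leaf 4 (neighbor: 6).
Step 4: current leaves = {5,7}. Remove leaf 5 (neighbor: 2).

Answer: 5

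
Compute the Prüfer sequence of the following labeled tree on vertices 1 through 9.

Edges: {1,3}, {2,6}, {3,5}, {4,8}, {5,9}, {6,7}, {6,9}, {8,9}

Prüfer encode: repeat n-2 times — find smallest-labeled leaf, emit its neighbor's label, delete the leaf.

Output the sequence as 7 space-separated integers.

Step 1: leaves = {1,2,4,7}. Remove smallest leaf 1, emit neighbor 3.
Step 2: leaves = {2,3,4,7}. Remove smallest leaf 2, emit neighbor 6.
Step 3: leaves = {3,4,7}. Remove smallest leaf 3, emit neighbor 5.
Step 4: leaves = {4,5,7}. Remove smallest leaf 4, emit neighbor 8.
Step 5: leaves = {5,7,8}. Remove smallest leaf 5, emit neighbor 9.
Step 6: leaves = {7,8}. Remove smallest leaf 7, emit neighbor 6.
Step 7: leaves = {6,8}. Remove smallest leaf 6, emit neighbor 9.
Done: 2 vertices remain (8, 9). Sequence = [3 6 5 8 9 6 9]

Answer: 3 6 5 8 9 6 9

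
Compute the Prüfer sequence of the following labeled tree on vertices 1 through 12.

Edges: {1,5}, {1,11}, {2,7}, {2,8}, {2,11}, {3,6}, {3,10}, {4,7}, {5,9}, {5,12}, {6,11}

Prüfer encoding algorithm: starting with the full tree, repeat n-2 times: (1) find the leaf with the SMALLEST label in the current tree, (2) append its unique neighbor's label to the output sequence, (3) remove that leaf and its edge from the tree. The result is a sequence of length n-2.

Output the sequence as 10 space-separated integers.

Step 1: leaves = {4,8,9,10,12}. Remove smallest leaf 4, emit neighbor 7.
Step 2: leaves = {7,8,9,10,12}. Remove smallest leaf 7, emit neighbor 2.
Step 3: leaves = {8,9,10,12}. Remove smallest leaf 8, emit neighbor 2.
Step 4: leaves = {2,9,10,12}. Remove smallest leaf 2, emit neighbor 11.
Step 5: leaves = {9,10,12}. Remove smallest leaf 9, emit neighbor 5.
Step 6: leaves = {10,12}. Remove smallest leaf 10, emit neighbor 3.
Step 7: leaves = {3,12}. Remove smallest leaf 3, emit neighbor 6.
Step 8: leaves = {6,12}. Remove smallest leaf 6, emit neighbor 11.
Step 9: leaves = {11,12}. Remove smallest leaf 11, emit neighbor 1.
Step 10: leaves = {1,12}. Remove smallest leaf 1, emit neighbor 5.
Done: 2 vertices remain (5, 12). Sequence = [7 2 2 11 5 3 6 11 1 5]

Answer: 7 2 2 11 5 3 6 11 1 5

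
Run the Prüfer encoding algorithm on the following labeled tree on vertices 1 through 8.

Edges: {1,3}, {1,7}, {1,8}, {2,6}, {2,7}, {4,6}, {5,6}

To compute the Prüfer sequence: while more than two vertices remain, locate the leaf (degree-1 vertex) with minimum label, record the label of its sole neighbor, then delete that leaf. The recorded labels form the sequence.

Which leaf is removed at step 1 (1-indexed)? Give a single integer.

Answer: 3

Derivation:
Step 1: current leaves = {3,4,5,8}. Remove leaf 3 (neighbor: 1).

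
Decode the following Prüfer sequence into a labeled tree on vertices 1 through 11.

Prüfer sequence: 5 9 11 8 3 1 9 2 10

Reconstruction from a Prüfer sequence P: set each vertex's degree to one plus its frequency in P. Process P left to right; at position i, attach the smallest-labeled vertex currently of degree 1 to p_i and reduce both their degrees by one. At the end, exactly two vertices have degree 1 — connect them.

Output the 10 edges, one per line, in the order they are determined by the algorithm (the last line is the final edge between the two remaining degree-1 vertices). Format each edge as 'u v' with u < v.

Initial degrees: {1:2, 2:2, 3:2, 4:1, 5:2, 6:1, 7:1, 8:2, 9:3, 10:2, 11:2}
Step 1: smallest deg-1 vertex = 4, p_1 = 5. Add edge {4,5}. Now deg[4]=0, deg[5]=1.
Step 2: smallest deg-1 vertex = 5, p_2 = 9. Add edge {5,9}. Now deg[5]=0, deg[9]=2.
Step 3: smallest deg-1 vertex = 6, p_3 = 11. Add edge {6,11}. Now deg[6]=0, deg[11]=1.
Step 4: smallest deg-1 vertex = 7, p_4 = 8. Add edge {7,8}. Now deg[7]=0, deg[8]=1.
Step 5: smallest deg-1 vertex = 8, p_5 = 3. Add edge {3,8}. Now deg[8]=0, deg[3]=1.
Step 6: smallest deg-1 vertex = 3, p_6 = 1. Add edge {1,3}. Now deg[3]=0, deg[1]=1.
Step 7: smallest deg-1 vertex = 1, p_7 = 9. Add edge {1,9}. Now deg[1]=0, deg[9]=1.
Step 8: smallest deg-1 vertex = 9, p_8 = 2. Add edge {2,9}. Now deg[9]=0, deg[2]=1.
Step 9: smallest deg-1 vertex = 2, p_9 = 10. Add edge {2,10}. Now deg[2]=0, deg[10]=1.
Final: two remaining deg-1 vertices are 10, 11. Add edge {10,11}.

Answer: 4 5
5 9
6 11
7 8
3 8
1 3
1 9
2 9
2 10
10 11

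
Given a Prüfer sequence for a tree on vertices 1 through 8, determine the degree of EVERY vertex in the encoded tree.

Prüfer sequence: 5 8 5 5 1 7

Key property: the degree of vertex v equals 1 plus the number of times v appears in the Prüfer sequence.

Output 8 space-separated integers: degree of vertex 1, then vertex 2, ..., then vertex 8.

p_1 = 5: count[5] becomes 1
p_2 = 8: count[8] becomes 1
p_3 = 5: count[5] becomes 2
p_4 = 5: count[5] becomes 3
p_5 = 1: count[1] becomes 1
p_6 = 7: count[7] becomes 1
Degrees (1 + count): deg[1]=1+1=2, deg[2]=1+0=1, deg[3]=1+0=1, deg[4]=1+0=1, deg[5]=1+3=4, deg[6]=1+0=1, deg[7]=1+1=2, deg[8]=1+1=2

Answer: 2 1 1 1 4 1 2 2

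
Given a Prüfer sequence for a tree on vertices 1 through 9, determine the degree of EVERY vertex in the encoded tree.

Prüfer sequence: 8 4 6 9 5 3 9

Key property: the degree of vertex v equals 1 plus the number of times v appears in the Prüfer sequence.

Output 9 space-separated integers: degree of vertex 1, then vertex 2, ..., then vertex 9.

p_1 = 8: count[8] becomes 1
p_2 = 4: count[4] becomes 1
p_3 = 6: count[6] becomes 1
p_4 = 9: count[9] becomes 1
p_5 = 5: count[5] becomes 1
p_6 = 3: count[3] becomes 1
p_7 = 9: count[9] becomes 2
Degrees (1 + count): deg[1]=1+0=1, deg[2]=1+0=1, deg[3]=1+1=2, deg[4]=1+1=2, deg[5]=1+1=2, deg[6]=1+1=2, deg[7]=1+0=1, deg[8]=1+1=2, deg[9]=1+2=3

Answer: 1 1 2 2 2 2 1 2 3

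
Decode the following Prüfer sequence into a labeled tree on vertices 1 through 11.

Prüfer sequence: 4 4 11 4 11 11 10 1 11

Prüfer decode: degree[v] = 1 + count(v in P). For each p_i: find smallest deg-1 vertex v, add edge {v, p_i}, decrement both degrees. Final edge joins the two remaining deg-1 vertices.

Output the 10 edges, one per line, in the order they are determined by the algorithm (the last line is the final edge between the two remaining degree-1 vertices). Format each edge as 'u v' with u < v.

Answer: 2 4
3 4
5 11
4 6
4 11
7 11
8 10
1 9
1 11
10 11

Derivation:
Initial degrees: {1:2, 2:1, 3:1, 4:4, 5:1, 6:1, 7:1, 8:1, 9:1, 10:2, 11:5}
Step 1: smallest deg-1 vertex = 2, p_1 = 4. Add edge {2,4}. Now deg[2]=0, deg[4]=3.
Step 2: smallest deg-1 vertex = 3, p_2 = 4. Add edge {3,4}. Now deg[3]=0, deg[4]=2.
Step 3: smallest deg-1 vertex = 5, p_3 = 11. Add edge {5,11}. Now deg[5]=0, deg[11]=4.
Step 4: smallest deg-1 vertex = 6, p_4 = 4. Add edge {4,6}. Now deg[6]=0, deg[4]=1.
Step 5: smallest deg-1 vertex = 4, p_5 = 11. Add edge {4,11}. Now deg[4]=0, deg[11]=3.
Step 6: smallest deg-1 vertex = 7, p_6 = 11. Add edge {7,11}. Now deg[7]=0, deg[11]=2.
Step 7: smallest deg-1 vertex = 8, p_7 = 10. Add edge {8,10}. Now deg[8]=0, deg[10]=1.
Step 8: smallest deg-1 vertex = 9, p_8 = 1. Add edge {1,9}. Now deg[9]=0, deg[1]=1.
Step 9: smallest deg-1 vertex = 1, p_9 = 11. Add edge {1,11}. Now deg[1]=0, deg[11]=1.
Final: two remaining deg-1 vertices are 10, 11. Add edge {10,11}.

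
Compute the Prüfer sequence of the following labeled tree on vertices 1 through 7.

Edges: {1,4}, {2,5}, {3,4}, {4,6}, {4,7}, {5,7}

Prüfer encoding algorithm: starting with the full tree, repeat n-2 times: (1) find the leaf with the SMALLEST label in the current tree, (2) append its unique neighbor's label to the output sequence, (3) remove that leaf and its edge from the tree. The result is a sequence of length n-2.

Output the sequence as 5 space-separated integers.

Answer: 4 5 4 7 4

Derivation:
Step 1: leaves = {1,2,3,6}. Remove smallest leaf 1, emit neighbor 4.
Step 2: leaves = {2,3,6}. Remove smallest leaf 2, emit neighbor 5.
Step 3: leaves = {3,5,6}. Remove smallest leaf 3, emit neighbor 4.
Step 4: leaves = {5,6}. Remove smallest leaf 5, emit neighbor 7.
Step 5: leaves = {6,7}. Remove smallest leaf 6, emit neighbor 4.
Done: 2 vertices remain (4, 7). Sequence = [4 5 4 7 4]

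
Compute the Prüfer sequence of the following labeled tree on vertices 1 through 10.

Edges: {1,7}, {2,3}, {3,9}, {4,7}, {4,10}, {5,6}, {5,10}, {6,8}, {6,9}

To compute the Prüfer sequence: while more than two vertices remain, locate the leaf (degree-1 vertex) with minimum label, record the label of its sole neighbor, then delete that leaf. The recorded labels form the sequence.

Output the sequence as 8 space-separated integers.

Step 1: leaves = {1,2,8}. Remove smallest leaf 1, emit neighbor 7.
Step 2: leaves = {2,7,8}. Remove smallest leaf 2, emit neighbor 3.
Step 3: leaves = {3,7,8}. Remove smallest leaf 3, emit neighbor 9.
Step 4: leaves = {7,8,9}. Remove smallest leaf 7, emit neighbor 4.
Step 5: leaves = {4,8,9}. Remove smallest leaf 4, emit neighbor 10.
Step 6: leaves = {8,9,10}. Remove smallest leaf 8, emit neighbor 6.
Step 7: leaves = {9,10}. Remove smallest leaf 9, emit neighbor 6.
Step 8: leaves = {6,10}. Remove smallest leaf 6, emit neighbor 5.
Done: 2 vertices remain (5, 10). Sequence = [7 3 9 4 10 6 6 5]

Answer: 7 3 9 4 10 6 6 5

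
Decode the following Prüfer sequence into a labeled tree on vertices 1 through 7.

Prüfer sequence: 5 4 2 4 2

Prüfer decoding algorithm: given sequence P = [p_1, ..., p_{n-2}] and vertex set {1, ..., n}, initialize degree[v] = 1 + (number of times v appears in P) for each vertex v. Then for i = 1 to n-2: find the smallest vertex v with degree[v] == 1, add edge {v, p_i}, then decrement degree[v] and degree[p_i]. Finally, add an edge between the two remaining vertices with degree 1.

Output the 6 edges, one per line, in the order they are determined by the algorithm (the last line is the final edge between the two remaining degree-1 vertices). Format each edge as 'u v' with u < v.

Answer: 1 5
3 4
2 5
4 6
2 4
2 7

Derivation:
Initial degrees: {1:1, 2:3, 3:1, 4:3, 5:2, 6:1, 7:1}
Step 1: smallest deg-1 vertex = 1, p_1 = 5. Add edge {1,5}. Now deg[1]=0, deg[5]=1.
Step 2: smallest deg-1 vertex = 3, p_2 = 4. Add edge {3,4}. Now deg[3]=0, deg[4]=2.
Step 3: smallest deg-1 vertex = 5, p_3 = 2. Add edge {2,5}. Now deg[5]=0, deg[2]=2.
Step 4: smallest deg-1 vertex = 6, p_4 = 4. Add edge {4,6}. Now deg[6]=0, deg[4]=1.
Step 5: smallest deg-1 vertex = 4, p_5 = 2. Add edge {2,4}. Now deg[4]=0, deg[2]=1.
Final: two remaining deg-1 vertices are 2, 7. Add edge {2,7}.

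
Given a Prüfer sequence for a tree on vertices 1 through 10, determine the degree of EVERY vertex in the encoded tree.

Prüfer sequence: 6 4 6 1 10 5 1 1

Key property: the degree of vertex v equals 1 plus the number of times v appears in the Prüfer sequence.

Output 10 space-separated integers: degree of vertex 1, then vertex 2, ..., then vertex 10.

p_1 = 6: count[6] becomes 1
p_2 = 4: count[4] becomes 1
p_3 = 6: count[6] becomes 2
p_4 = 1: count[1] becomes 1
p_5 = 10: count[10] becomes 1
p_6 = 5: count[5] becomes 1
p_7 = 1: count[1] becomes 2
p_8 = 1: count[1] becomes 3
Degrees (1 + count): deg[1]=1+3=4, deg[2]=1+0=1, deg[3]=1+0=1, deg[4]=1+1=2, deg[5]=1+1=2, deg[6]=1+2=3, deg[7]=1+0=1, deg[8]=1+0=1, deg[9]=1+0=1, deg[10]=1+1=2

Answer: 4 1 1 2 2 3 1 1 1 2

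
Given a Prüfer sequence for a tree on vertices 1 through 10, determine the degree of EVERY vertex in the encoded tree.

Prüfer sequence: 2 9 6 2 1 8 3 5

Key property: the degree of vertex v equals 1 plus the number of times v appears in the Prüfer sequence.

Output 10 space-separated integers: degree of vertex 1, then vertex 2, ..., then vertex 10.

Answer: 2 3 2 1 2 2 1 2 2 1

Derivation:
p_1 = 2: count[2] becomes 1
p_2 = 9: count[9] becomes 1
p_3 = 6: count[6] becomes 1
p_4 = 2: count[2] becomes 2
p_5 = 1: count[1] becomes 1
p_6 = 8: count[8] becomes 1
p_7 = 3: count[3] becomes 1
p_8 = 5: count[5] becomes 1
Degrees (1 + count): deg[1]=1+1=2, deg[2]=1+2=3, deg[3]=1+1=2, deg[4]=1+0=1, deg[5]=1+1=2, deg[6]=1+1=2, deg[7]=1+0=1, deg[8]=1+1=2, deg[9]=1+1=2, deg[10]=1+0=1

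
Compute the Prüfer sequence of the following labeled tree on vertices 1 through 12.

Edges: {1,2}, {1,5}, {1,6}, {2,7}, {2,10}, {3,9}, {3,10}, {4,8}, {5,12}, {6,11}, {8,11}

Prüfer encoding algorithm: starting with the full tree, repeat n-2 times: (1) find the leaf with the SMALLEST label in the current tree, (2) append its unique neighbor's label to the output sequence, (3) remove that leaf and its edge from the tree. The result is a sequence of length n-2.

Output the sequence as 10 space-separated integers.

Step 1: leaves = {4,7,9,12}. Remove smallest leaf 4, emit neighbor 8.
Step 2: leaves = {7,8,9,12}. Remove smallest leaf 7, emit neighbor 2.
Step 3: leaves = {8,9,12}. Remove smallest leaf 8, emit neighbor 11.
Step 4: leaves = {9,11,12}. Remove smallest leaf 9, emit neighbor 3.
Step 5: leaves = {3,11,12}. Remove smallest leaf 3, emit neighbor 10.
Step 6: leaves = {10,11,12}. Remove smallest leaf 10, emit neighbor 2.
Step 7: leaves = {2,11,12}. Remove smallest leaf 2, emit neighbor 1.
Step 8: leaves = {11,12}. Remove smallest leaf 11, emit neighbor 6.
Step 9: leaves = {6,12}. Remove smallest leaf 6, emit neighbor 1.
Step 10: leaves = {1,12}. Remove smallest leaf 1, emit neighbor 5.
Done: 2 vertices remain (5, 12). Sequence = [8 2 11 3 10 2 1 6 1 5]

Answer: 8 2 11 3 10 2 1 6 1 5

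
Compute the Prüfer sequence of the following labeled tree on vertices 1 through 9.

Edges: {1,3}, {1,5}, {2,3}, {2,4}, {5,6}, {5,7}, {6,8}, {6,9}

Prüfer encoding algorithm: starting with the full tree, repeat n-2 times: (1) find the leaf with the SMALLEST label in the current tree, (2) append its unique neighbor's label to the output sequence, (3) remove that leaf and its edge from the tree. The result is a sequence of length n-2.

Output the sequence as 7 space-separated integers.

Answer: 2 3 1 5 5 6 6

Derivation:
Step 1: leaves = {4,7,8,9}. Remove smallest leaf 4, emit neighbor 2.
Step 2: leaves = {2,7,8,9}. Remove smallest leaf 2, emit neighbor 3.
Step 3: leaves = {3,7,8,9}. Remove smallest leaf 3, emit neighbor 1.
Step 4: leaves = {1,7,8,9}. Remove smallest leaf 1, emit neighbor 5.
Step 5: leaves = {7,8,9}. Remove smallest leaf 7, emit neighbor 5.
Step 6: leaves = {5,8,9}. Remove smallest leaf 5, emit neighbor 6.
Step 7: leaves = {8,9}. Remove smallest leaf 8, emit neighbor 6.
Done: 2 vertices remain (6, 9). Sequence = [2 3 1 5 5 6 6]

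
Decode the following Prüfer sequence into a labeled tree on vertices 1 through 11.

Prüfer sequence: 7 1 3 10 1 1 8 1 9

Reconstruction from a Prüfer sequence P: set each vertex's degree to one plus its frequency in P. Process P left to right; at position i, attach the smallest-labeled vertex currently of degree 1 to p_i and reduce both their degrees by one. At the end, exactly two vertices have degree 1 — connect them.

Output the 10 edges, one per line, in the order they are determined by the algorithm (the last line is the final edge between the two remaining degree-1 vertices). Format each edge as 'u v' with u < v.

Initial degrees: {1:5, 2:1, 3:2, 4:1, 5:1, 6:1, 7:2, 8:2, 9:2, 10:2, 11:1}
Step 1: smallest deg-1 vertex = 2, p_1 = 7. Add edge {2,7}. Now deg[2]=0, deg[7]=1.
Step 2: smallest deg-1 vertex = 4, p_2 = 1. Add edge {1,4}. Now deg[4]=0, deg[1]=4.
Step 3: smallest deg-1 vertex = 5, p_3 = 3. Add edge {3,5}. Now deg[5]=0, deg[3]=1.
Step 4: smallest deg-1 vertex = 3, p_4 = 10. Add edge {3,10}. Now deg[3]=0, deg[10]=1.
Step 5: smallest deg-1 vertex = 6, p_5 = 1. Add edge {1,6}. Now deg[6]=0, deg[1]=3.
Step 6: smallest deg-1 vertex = 7, p_6 = 1. Add edge {1,7}. Now deg[7]=0, deg[1]=2.
Step 7: smallest deg-1 vertex = 10, p_7 = 8. Add edge {8,10}. Now deg[10]=0, deg[8]=1.
Step 8: smallest deg-1 vertex = 8, p_8 = 1. Add edge {1,8}. Now deg[8]=0, deg[1]=1.
Step 9: smallest deg-1 vertex = 1, p_9 = 9. Add edge {1,9}. Now deg[1]=0, deg[9]=1.
Final: two remaining deg-1 vertices are 9, 11. Add edge {9,11}.

Answer: 2 7
1 4
3 5
3 10
1 6
1 7
8 10
1 8
1 9
9 11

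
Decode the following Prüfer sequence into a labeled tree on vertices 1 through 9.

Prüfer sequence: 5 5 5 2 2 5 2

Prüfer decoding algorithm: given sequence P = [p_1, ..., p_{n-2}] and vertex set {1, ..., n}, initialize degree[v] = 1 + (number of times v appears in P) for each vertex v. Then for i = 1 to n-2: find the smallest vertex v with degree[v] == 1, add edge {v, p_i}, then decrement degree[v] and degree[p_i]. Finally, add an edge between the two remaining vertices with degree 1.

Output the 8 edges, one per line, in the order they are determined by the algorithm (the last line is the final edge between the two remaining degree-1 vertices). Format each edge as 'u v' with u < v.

Initial degrees: {1:1, 2:4, 3:1, 4:1, 5:5, 6:1, 7:1, 8:1, 9:1}
Step 1: smallest deg-1 vertex = 1, p_1 = 5. Add edge {1,5}. Now deg[1]=0, deg[5]=4.
Step 2: smallest deg-1 vertex = 3, p_2 = 5. Add edge {3,5}. Now deg[3]=0, deg[5]=3.
Step 3: smallest deg-1 vertex = 4, p_3 = 5. Add edge {4,5}. Now deg[4]=0, deg[5]=2.
Step 4: smallest deg-1 vertex = 6, p_4 = 2. Add edge {2,6}. Now deg[6]=0, deg[2]=3.
Step 5: smallest deg-1 vertex = 7, p_5 = 2. Add edge {2,7}. Now deg[7]=0, deg[2]=2.
Step 6: smallest deg-1 vertex = 8, p_6 = 5. Add edge {5,8}. Now deg[8]=0, deg[5]=1.
Step 7: smallest deg-1 vertex = 5, p_7 = 2. Add edge {2,5}. Now deg[5]=0, deg[2]=1.
Final: two remaining deg-1 vertices are 2, 9. Add edge {2,9}.

Answer: 1 5
3 5
4 5
2 6
2 7
5 8
2 5
2 9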